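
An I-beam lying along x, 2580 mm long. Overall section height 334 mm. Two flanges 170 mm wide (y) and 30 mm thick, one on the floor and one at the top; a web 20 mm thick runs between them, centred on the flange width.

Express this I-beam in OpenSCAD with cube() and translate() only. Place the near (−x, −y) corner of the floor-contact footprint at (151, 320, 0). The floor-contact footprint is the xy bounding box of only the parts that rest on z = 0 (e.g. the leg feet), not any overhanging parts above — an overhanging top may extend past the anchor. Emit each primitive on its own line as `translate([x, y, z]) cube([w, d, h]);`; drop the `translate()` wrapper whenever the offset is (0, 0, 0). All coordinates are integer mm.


translate([151, 320, 0]) cube([2580, 170, 30]);
translate([151, 395, 30]) cube([2580, 20, 274]);
translate([151, 320, 304]) cube([2580, 170, 30]);


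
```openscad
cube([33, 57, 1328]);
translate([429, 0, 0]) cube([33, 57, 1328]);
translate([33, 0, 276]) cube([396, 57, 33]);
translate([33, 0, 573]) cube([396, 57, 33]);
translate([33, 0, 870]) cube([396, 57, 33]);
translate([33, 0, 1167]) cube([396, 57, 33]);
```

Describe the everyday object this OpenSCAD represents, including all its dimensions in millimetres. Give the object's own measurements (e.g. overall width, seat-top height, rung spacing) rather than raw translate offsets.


A straight ladder. Two 33×57 mm vertical rails, 1328 mm tall, stand 462 mm apart (outside-to-outside) with their front faces coplanar on the −y side. 4 rungs, each 57 mm deep and 33 mm tall, span between the inner faces of the rails, front faces flush with the rails. The lowest rung's underside is at z = 276 mm and rungs are spaced 297 mm apart (underside to underside).


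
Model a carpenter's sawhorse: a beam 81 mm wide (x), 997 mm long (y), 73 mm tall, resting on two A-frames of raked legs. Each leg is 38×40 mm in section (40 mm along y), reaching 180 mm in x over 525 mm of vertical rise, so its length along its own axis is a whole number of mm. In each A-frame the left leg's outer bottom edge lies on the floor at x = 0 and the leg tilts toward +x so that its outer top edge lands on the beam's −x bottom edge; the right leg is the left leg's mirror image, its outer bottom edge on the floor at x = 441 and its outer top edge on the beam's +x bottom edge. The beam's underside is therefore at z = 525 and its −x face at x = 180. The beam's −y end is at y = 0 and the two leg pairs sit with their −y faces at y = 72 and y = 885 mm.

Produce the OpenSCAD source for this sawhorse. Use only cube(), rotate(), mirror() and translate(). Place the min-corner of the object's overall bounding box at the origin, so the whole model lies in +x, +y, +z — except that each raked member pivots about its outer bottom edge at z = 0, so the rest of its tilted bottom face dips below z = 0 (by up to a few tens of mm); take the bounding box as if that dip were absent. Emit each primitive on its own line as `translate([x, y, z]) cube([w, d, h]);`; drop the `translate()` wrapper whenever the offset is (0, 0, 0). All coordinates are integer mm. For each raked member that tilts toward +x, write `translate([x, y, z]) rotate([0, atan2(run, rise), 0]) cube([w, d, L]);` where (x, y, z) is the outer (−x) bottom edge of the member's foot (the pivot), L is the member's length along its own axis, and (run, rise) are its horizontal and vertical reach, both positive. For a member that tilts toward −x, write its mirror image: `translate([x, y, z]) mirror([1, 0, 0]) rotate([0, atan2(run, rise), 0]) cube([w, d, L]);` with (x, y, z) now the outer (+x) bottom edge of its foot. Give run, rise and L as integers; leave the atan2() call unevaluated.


translate([180, 0, 525]) cube([81, 997, 73]);
translate([0, 72, 0]) rotate([0, atan2(180, 525), 0]) cube([38, 40, 555]);
translate([441, 72, 0]) mirror([1, 0, 0]) rotate([0, atan2(180, 525), 0]) cube([38, 40, 555]);
translate([0, 885, 0]) rotate([0, atan2(180, 525), 0]) cube([38, 40, 555]);
translate([441, 885, 0]) mirror([1, 0, 0]) rotate([0, atan2(180, 525), 0]) cube([38, 40, 555]);


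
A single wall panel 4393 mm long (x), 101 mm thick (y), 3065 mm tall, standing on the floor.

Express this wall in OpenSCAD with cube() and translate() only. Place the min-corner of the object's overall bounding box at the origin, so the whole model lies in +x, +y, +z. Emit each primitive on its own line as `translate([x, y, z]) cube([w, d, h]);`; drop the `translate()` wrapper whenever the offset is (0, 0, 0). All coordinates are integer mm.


cube([4393, 101, 3065]);


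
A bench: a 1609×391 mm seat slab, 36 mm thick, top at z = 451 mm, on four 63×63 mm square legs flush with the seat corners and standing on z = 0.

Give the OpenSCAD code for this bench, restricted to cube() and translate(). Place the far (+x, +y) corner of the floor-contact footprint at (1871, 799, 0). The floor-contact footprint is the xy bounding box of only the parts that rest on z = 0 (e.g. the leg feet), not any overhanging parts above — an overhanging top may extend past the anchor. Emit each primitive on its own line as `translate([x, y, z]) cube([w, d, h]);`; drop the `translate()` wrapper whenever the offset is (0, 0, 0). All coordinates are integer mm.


// leg_h = 451 − 36 = 415
translate([262, 408, 415]) cube([1609, 391, 36]);
translate([262, 408, 0]) cube([63, 63, 415]);
translate([262, 736, 0]) cube([63, 63, 415]);
translate([1808, 408, 0]) cube([63, 63, 415]);
translate([1808, 736, 0]) cube([63, 63, 415]);


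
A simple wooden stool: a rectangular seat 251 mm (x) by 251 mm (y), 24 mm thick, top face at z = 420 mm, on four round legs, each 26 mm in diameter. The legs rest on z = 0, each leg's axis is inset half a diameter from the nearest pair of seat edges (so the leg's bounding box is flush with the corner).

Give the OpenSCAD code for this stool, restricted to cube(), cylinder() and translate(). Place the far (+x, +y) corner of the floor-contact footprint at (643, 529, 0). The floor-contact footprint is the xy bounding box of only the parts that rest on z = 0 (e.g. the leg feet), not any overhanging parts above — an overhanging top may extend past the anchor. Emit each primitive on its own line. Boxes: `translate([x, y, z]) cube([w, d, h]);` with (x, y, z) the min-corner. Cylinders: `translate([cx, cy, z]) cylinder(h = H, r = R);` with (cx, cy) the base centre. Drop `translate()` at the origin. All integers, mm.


translate([392, 278, 396]) cube([251, 251, 24]);
translate([405, 291, 0]) cylinder(h = 396, r = 13);
translate([630, 291, 0]) cylinder(h = 396, r = 13);
translate([405, 516, 0]) cylinder(h = 396, r = 13);
translate([630, 516, 0]) cylinder(h = 396, r = 13);


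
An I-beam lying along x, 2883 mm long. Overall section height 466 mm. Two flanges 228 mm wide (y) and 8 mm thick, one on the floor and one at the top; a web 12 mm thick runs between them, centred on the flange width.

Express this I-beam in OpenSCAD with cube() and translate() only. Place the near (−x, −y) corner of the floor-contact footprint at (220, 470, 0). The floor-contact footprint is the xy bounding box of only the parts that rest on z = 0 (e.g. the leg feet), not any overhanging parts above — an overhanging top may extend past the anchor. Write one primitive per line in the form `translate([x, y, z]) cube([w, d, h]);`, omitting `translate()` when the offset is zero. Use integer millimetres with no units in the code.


translate([220, 470, 0]) cube([2883, 228, 8]);
translate([220, 578, 8]) cube([2883, 12, 450]);
translate([220, 470, 458]) cube([2883, 228, 8]);


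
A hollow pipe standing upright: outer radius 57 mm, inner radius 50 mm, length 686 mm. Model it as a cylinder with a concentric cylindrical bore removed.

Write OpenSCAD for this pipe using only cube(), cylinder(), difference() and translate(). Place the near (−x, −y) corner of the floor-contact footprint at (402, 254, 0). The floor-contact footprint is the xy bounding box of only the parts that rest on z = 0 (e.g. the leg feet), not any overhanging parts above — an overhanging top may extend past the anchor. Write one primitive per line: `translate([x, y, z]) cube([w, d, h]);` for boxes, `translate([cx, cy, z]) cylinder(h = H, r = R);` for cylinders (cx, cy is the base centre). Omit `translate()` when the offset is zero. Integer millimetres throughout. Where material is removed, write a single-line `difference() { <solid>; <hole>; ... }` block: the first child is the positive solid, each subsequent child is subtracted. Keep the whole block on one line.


difference() { translate([459, 311, 0]) cylinder(h = 686, r = 57); translate([459, 311, 0]) cylinder(h = 686, r = 50); }


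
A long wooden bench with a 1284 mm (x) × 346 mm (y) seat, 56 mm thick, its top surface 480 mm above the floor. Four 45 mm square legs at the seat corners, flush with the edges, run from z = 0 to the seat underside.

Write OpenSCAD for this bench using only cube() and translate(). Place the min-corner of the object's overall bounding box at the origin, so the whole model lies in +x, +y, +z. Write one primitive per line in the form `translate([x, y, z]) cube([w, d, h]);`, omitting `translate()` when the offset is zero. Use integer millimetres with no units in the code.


// leg_h = 480 − 56 = 424
translate([0, 0, 424]) cube([1284, 346, 56]);
cube([45, 45, 424]);
translate([0, 301, 0]) cube([45, 45, 424]);
translate([1239, 0, 0]) cube([45, 45, 424]);
translate([1239, 301, 0]) cube([45, 45, 424]);


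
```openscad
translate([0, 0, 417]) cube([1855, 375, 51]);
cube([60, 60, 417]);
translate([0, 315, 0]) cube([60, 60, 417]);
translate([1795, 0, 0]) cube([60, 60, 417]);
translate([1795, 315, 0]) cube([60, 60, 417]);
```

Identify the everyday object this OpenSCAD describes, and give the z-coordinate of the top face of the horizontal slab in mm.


A bench. The seat-top height is 468 mm.

A long slab on four corner posts — a bench. The slab sits at z = 417 with thickness 51, so the top is 417 + 51 = 468 mm.


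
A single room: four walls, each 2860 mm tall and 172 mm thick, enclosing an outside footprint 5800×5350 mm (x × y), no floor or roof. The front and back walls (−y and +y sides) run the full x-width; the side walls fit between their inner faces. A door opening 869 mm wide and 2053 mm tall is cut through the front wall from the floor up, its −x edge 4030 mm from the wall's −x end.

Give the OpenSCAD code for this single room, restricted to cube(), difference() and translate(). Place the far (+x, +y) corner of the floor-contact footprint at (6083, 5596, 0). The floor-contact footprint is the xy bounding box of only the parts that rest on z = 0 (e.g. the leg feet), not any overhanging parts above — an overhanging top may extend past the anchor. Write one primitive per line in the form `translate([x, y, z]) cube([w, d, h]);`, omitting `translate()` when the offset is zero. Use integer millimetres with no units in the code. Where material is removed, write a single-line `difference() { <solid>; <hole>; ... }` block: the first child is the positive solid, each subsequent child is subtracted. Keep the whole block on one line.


difference() { translate([283, 246, 0]) cube([5800, 172, 2860]); translate([4313, 246, 0]) cube([869, 172, 2053]); }
translate([283, 5424, 0]) cube([5800, 172, 2860]);
translate([283, 418, 0]) cube([172, 5006, 2860]);
translate([5911, 418, 0]) cube([172, 5006, 2860]);


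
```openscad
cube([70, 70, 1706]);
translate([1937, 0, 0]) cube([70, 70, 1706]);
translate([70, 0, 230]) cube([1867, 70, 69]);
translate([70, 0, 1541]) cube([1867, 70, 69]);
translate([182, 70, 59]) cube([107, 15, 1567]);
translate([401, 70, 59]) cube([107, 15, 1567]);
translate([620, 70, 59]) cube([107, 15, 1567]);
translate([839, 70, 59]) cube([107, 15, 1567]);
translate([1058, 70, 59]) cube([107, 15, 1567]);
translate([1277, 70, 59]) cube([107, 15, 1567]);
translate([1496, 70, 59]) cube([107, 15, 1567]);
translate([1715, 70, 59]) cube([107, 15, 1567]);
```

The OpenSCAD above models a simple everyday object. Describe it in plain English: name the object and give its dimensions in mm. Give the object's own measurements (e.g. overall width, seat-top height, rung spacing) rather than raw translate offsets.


A fence section. Two 70×70 mm posts, 1706 mm tall, stand on the floor with a clear span of 1867 mm between their inner faces. Two horizontal rails of 70×69 mm section span the gap between the posts with their undersides at z = 230 mm and z = 1541 mm, flush with the posts' −y face. 8 pickets, each 107 mm wide, 15 mm thick and 1567 mm tall, are fixed to the +y face of the rails with their bottoms at z = 59 mm, spaced across the span with a 112 mm gap after the −x post and between neighbouring pickets, with 115 mm left before the +x post.


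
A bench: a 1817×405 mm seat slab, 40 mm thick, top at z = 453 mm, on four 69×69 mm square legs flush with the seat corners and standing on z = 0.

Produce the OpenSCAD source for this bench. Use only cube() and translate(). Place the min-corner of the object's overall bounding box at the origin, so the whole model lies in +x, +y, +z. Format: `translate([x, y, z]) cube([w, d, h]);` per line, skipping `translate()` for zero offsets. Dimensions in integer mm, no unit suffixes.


// leg_h = 453 − 40 = 413
translate([0, 0, 413]) cube([1817, 405, 40]);
cube([69, 69, 413]);
translate([0, 336, 0]) cube([69, 69, 413]);
translate([1748, 0, 0]) cube([69, 69, 413]);
translate([1748, 336, 0]) cube([69, 69, 413]);


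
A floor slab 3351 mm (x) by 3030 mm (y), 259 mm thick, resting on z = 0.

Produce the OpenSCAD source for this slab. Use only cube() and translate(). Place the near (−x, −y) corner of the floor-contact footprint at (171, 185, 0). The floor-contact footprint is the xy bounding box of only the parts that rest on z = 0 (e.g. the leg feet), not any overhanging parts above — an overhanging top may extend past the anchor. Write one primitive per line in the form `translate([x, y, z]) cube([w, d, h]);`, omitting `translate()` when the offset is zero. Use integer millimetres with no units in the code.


translate([171, 185, 0]) cube([3351, 3030, 259]);


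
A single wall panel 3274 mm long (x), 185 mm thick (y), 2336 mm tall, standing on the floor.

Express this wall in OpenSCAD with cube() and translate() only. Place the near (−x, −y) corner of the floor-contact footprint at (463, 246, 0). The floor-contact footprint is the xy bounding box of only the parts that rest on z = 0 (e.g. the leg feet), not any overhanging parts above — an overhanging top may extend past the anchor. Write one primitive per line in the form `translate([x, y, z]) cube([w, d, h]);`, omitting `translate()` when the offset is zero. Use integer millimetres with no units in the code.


translate([463, 246, 0]) cube([3274, 185, 2336]);


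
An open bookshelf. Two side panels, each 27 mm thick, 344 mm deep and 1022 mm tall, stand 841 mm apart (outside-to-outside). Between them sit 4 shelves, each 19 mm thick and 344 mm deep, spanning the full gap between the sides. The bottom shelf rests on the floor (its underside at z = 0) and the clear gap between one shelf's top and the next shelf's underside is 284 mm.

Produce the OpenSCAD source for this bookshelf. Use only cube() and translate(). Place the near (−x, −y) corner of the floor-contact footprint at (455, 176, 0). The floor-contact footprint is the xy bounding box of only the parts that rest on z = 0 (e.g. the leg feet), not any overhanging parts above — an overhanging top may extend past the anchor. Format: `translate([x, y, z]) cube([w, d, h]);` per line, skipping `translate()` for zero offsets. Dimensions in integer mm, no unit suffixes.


translate([455, 176, 0]) cube([27, 344, 1022]);
translate([1269, 176, 0]) cube([27, 344, 1022]);
translate([482, 176, 0]) cube([787, 344, 19]);
translate([482, 176, 303]) cube([787, 344, 19]);
translate([482, 176, 606]) cube([787, 344, 19]);
translate([482, 176, 909]) cube([787, 344, 19]);


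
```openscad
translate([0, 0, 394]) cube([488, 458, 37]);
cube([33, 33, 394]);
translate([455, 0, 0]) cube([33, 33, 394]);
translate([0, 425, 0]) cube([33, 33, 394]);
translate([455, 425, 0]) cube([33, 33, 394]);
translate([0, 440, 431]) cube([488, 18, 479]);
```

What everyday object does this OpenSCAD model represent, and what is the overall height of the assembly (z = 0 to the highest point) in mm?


A chair. The overall height is 910 mm.

A slab on four corner posts with a tall panel at the back — a chair. The seat slab sits at z = 394 with thickness 37, and the 479 mm backrest starts at the seat top, so the overall height is 394 + 37 + 479 = 910 mm.


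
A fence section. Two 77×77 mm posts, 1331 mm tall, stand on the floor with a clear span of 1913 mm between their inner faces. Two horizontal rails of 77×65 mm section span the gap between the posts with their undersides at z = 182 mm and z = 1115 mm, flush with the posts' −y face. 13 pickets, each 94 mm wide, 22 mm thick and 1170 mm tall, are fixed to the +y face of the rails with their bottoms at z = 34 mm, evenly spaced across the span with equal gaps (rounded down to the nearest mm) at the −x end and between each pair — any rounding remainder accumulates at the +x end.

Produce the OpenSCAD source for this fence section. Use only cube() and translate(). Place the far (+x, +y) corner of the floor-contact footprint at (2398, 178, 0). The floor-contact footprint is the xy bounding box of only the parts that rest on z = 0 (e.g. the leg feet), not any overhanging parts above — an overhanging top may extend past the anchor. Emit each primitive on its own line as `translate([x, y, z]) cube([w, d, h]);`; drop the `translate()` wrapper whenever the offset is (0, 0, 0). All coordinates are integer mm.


translate([331, 101, 0]) cube([77, 77, 1331]);
translate([2321, 101, 0]) cube([77, 77, 1331]);
translate([408, 101, 182]) cube([1913, 77, 65]);
translate([408, 101, 1115]) cube([1913, 77, 65]);
translate([457, 178, 34]) cube([94, 22, 1170]);
translate([600, 178, 34]) cube([94, 22, 1170]);
translate([743, 178, 34]) cube([94, 22, 1170]);
translate([886, 178, 34]) cube([94, 22, 1170]);
translate([1029, 178, 34]) cube([94, 22, 1170]);
translate([1172, 178, 34]) cube([94, 22, 1170]);
translate([1315, 178, 34]) cube([94, 22, 1170]);
translate([1458, 178, 34]) cube([94, 22, 1170]);
translate([1601, 178, 34]) cube([94, 22, 1170]);
translate([1744, 178, 34]) cube([94, 22, 1170]);
translate([1887, 178, 34]) cube([94, 22, 1170]);
translate([2030, 178, 34]) cube([94, 22, 1170]);
translate([2173, 178, 34]) cube([94, 22, 1170]);


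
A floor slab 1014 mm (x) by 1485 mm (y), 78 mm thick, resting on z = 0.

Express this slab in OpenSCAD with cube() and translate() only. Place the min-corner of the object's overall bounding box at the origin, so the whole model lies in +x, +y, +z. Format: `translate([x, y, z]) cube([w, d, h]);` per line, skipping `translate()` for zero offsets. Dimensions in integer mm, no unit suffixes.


cube([1014, 1485, 78]);


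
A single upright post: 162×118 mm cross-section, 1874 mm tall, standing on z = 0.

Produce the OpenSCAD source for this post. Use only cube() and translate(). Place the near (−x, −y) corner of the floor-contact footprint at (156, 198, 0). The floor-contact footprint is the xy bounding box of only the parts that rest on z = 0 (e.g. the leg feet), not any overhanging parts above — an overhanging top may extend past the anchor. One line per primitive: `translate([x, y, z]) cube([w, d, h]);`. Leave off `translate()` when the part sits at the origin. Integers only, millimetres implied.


translate([156, 198, 0]) cube([162, 118, 1874]);


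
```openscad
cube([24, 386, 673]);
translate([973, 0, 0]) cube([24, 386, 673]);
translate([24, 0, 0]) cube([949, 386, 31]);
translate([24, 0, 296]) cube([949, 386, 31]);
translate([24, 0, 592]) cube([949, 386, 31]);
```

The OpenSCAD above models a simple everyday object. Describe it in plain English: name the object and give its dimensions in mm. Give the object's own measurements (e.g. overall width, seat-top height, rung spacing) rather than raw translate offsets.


An open bookshelf. Two side panels, each 24 mm thick, 386 mm deep and 673 mm tall, stand 997 mm apart (outside-to-outside). Between them sit 3 shelves, each 31 mm thick and 386 mm deep, spanning the full gap between the sides. The bottom shelf rests on the floor (its underside at z = 0) and the clear gap between one shelf's top and the next shelf's underside is 265 mm.


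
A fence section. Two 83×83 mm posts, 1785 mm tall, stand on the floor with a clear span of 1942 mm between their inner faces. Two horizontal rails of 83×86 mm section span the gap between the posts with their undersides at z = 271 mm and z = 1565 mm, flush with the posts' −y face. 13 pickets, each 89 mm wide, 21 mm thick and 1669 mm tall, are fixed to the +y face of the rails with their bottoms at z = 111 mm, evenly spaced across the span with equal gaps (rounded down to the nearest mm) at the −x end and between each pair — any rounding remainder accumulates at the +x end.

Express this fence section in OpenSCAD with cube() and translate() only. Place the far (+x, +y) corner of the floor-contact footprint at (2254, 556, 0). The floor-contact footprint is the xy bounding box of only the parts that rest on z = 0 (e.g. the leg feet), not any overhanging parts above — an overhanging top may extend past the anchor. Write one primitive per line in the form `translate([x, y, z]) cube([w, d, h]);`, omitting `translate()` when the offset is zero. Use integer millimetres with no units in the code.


translate([146, 473, 0]) cube([83, 83, 1785]);
translate([2171, 473, 0]) cube([83, 83, 1785]);
translate([229, 473, 271]) cube([1942, 83, 86]);
translate([229, 473, 1565]) cube([1942, 83, 86]);
translate([285, 556, 111]) cube([89, 21, 1669]);
translate([430, 556, 111]) cube([89, 21, 1669]);
translate([575, 556, 111]) cube([89, 21, 1669]);
translate([720, 556, 111]) cube([89, 21, 1669]);
translate([865, 556, 111]) cube([89, 21, 1669]);
translate([1010, 556, 111]) cube([89, 21, 1669]);
translate([1155, 556, 111]) cube([89, 21, 1669]);
translate([1300, 556, 111]) cube([89, 21, 1669]);
translate([1445, 556, 111]) cube([89, 21, 1669]);
translate([1590, 556, 111]) cube([89, 21, 1669]);
translate([1735, 556, 111]) cube([89, 21, 1669]);
translate([1880, 556, 111]) cube([89, 21, 1669]);
translate([2025, 556, 111]) cube([89, 21, 1669]);


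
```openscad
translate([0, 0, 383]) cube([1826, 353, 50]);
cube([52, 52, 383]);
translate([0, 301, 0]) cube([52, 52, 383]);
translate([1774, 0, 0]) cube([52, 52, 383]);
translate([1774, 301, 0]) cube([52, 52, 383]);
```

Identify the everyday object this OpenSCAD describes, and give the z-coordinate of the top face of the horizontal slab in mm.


A bench. The seat-top height is 433 mm.

A long slab on four corner posts — a bench. The slab sits at z = 383 with thickness 50, so the top is 383 + 50 = 433 mm.


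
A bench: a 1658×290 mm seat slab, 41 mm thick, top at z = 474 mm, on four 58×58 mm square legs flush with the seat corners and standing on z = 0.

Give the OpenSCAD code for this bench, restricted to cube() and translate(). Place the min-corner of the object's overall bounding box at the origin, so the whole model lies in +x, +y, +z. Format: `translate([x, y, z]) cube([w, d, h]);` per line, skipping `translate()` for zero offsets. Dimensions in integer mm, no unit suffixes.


translate([0, 0, 433]) cube([1658, 290, 41]);
cube([58, 58, 433]);
translate([0, 232, 0]) cube([58, 58, 433]);
translate([1600, 0, 0]) cube([58, 58, 433]);
translate([1600, 232, 0]) cube([58, 58, 433]);


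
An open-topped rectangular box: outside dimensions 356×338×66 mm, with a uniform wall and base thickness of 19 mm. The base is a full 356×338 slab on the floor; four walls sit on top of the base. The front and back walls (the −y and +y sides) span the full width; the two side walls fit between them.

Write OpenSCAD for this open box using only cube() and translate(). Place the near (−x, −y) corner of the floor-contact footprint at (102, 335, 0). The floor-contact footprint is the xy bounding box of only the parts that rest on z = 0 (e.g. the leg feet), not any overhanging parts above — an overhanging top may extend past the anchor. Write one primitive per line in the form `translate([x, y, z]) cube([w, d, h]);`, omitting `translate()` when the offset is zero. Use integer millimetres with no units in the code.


translate([102, 335, 0]) cube([356, 338, 19]);
translate([102, 335, 19]) cube([356, 19, 47]);
translate([102, 654, 19]) cube([356, 19, 47]);
translate([102, 354, 19]) cube([19, 300, 47]);
translate([439, 354, 19]) cube([19, 300, 47]);


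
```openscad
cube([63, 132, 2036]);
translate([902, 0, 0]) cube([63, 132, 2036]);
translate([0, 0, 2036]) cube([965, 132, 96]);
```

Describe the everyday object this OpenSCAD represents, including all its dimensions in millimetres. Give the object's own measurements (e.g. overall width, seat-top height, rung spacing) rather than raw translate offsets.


A door frame. The clear opening is 839 mm wide and 2036 mm high. Two 63 mm wide jambs, 132 mm deep, stand either side of the opening from the floor to the top of the opening. A 96 mm thick head sits across the top of both jambs, spanning the full outside width of the frame.


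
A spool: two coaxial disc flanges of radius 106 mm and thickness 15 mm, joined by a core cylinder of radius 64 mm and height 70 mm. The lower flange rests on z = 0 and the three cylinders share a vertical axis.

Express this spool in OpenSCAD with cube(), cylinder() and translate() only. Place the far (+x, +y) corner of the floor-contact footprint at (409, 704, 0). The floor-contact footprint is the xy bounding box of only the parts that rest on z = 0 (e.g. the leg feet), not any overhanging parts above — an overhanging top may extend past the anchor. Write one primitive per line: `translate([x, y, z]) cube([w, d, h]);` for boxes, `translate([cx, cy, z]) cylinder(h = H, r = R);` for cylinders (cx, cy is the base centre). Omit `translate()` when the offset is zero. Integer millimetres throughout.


translate([303, 598, 0]) cylinder(h = 15, r = 106);
translate([303, 598, 15]) cylinder(h = 70, r = 64);
translate([303, 598, 85]) cylinder(h = 15, r = 106);


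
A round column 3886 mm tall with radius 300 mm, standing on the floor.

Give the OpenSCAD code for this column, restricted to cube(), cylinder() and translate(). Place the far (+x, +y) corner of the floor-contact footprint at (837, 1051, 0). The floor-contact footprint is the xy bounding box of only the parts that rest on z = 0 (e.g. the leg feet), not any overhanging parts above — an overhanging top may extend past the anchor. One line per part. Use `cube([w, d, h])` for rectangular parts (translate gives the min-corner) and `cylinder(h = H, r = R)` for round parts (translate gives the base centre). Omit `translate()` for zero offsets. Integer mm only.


translate([537, 751, 0]) cylinder(h = 3886, r = 300);


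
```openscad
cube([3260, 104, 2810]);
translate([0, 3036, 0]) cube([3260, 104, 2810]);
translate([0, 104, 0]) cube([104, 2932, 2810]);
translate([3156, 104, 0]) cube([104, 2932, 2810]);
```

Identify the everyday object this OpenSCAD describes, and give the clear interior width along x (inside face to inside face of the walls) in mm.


A house (or room) frame. The interior width is 3052 mm.

Four 2810 mm walls enclosing a rectangle with no floor or roof — a room or house frame. Outside width is 3260 mm and wall thickness is 104 mm, so the interior width is 3260 − 2 × 104 = 3052 mm.


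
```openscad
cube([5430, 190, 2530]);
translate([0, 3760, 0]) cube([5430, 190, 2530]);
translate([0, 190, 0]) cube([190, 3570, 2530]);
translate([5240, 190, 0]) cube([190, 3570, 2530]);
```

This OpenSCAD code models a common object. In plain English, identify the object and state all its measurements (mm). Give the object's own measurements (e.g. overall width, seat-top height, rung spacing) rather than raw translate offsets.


The wall frame of a small rectangular building: four walls, each 2530 mm tall and 190 mm thick, enclosing a footprint 5430 mm (x) by 3950 mm (y) outside-to-outside, with no floor or roof. The front and back walls (the −y and +y sides) span the full width; the two side walls fit between them.


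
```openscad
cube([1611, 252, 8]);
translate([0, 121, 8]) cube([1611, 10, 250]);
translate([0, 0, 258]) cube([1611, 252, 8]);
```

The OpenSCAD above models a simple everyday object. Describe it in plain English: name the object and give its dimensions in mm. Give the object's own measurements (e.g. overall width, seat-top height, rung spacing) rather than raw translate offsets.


An I-beam lying along x, 1611 mm long. Overall section height 266 mm. Two flanges 252 mm wide (y) and 8 mm thick, one on the floor and one at the top; a web 10 mm thick runs between them, centred on the flange width.


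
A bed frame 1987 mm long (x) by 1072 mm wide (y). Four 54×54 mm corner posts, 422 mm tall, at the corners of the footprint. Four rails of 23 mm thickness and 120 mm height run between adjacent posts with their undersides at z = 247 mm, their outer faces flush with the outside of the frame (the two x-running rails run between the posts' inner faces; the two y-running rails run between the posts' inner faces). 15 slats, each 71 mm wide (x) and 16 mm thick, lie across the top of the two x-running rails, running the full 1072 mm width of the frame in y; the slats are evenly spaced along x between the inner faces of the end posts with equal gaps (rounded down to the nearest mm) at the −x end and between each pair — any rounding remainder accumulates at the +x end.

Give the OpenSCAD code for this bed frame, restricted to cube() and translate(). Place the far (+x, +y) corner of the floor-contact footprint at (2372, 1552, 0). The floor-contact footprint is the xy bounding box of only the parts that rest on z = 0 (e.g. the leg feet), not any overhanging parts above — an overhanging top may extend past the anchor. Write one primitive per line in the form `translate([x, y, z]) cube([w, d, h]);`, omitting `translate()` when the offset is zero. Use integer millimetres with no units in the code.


// slat z = rail_z + rail_h = 247 + 120 = 367
// slat gap = ⌊(1879 − 15·71) / 16⌋ = 50
translate([385, 480, 0]) cube([54, 54, 422]);
translate([385, 1498, 0]) cube([54, 54, 422]);
translate([2318, 480, 0]) cube([54, 54, 422]);
translate([2318, 1498, 0]) cube([54, 54, 422]);
translate([439, 480, 247]) cube([1879, 23, 120]);
translate([439, 1529, 247]) cube([1879, 23, 120]);
translate([385, 534, 247]) cube([23, 964, 120]);
translate([2349, 534, 247]) cube([23, 964, 120]);
translate([489, 480, 367]) cube([71, 1072, 16]);
translate([610, 480, 367]) cube([71, 1072, 16]);
translate([731, 480, 367]) cube([71, 1072, 16]);
translate([852, 480, 367]) cube([71, 1072, 16]);
translate([973, 480, 367]) cube([71, 1072, 16]);
translate([1094, 480, 367]) cube([71, 1072, 16]);
translate([1215, 480, 367]) cube([71, 1072, 16]);
translate([1336, 480, 367]) cube([71, 1072, 16]);
translate([1457, 480, 367]) cube([71, 1072, 16]);
translate([1578, 480, 367]) cube([71, 1072, 16]);
translate([1699, 480, 367]) cube([71, 1072, 16]);
translate([1820, 480, 367]) cube([71, 1072, 16]);
translate([1941, 480, 367]) cube([71, 1072, 16]);
translate([2062, 480, 367]) cube([71, 1072, 16]);
translate([2183, 480, 367]) cube([71, 1072, 16]);


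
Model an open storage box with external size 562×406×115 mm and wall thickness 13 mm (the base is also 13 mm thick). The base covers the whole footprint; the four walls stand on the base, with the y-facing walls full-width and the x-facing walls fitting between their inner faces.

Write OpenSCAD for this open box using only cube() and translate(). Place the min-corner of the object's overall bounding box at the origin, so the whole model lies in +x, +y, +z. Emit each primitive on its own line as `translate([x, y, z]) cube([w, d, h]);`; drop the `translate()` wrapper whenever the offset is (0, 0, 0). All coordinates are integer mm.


cube([562, 406, 13]);
translate([0, 0, 13]) cube([562, 13, 102]);
translate([0, 393, 13]) cube([562, 13, 102]);
translate([0, 13, 13]) cube([13, 380, 102]);
translate([549, 13, 13]) cube([13, 380, 102]);


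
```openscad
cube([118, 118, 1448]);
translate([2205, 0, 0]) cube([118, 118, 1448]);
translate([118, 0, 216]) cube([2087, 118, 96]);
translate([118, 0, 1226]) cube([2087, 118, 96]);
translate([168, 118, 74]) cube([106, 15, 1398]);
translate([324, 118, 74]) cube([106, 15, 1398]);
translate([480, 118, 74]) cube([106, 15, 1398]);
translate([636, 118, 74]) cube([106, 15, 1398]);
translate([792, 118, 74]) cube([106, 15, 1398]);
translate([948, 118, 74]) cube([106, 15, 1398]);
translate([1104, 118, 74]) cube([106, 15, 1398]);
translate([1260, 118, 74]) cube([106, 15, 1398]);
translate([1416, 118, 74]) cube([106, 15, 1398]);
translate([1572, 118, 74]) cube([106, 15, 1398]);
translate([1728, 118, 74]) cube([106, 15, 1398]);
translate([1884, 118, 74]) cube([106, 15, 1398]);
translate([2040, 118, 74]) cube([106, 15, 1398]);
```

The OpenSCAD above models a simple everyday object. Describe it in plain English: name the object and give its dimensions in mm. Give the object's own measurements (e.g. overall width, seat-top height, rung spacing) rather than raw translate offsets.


A fence section. Two 118×118 mm posts, 1448 mm tall, stand on the floor with a clear span of 2087 mm between their inner faces. Two horizontal rails of 118×96 mm section span the gap between the posts with their undersides at z = 216 mm and z = 1226 mm, flush with the posts' −y face. 13 pickets, each 106 mm wide, 15 mm thick and 1398 mm tall, are fixed to the +y face of the rails with their bottoms at z = 74 mm, spaced across the span with a 50 mm gap after the −x post and between neighbouring pickets, with 59 mm left before the +x post.


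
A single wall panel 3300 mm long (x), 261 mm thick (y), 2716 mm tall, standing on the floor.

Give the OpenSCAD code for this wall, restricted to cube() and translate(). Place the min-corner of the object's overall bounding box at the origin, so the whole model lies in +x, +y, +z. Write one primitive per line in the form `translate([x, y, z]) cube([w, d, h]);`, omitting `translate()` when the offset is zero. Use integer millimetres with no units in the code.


cube([3300, 261, 2716]);


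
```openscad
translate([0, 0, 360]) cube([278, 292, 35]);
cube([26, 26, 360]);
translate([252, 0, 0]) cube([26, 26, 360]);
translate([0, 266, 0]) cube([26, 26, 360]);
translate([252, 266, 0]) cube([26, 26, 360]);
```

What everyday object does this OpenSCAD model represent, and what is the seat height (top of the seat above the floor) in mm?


A stool. The seat height is 395 mm.

A 278×292×35 slab at z = 360 on four corner posts — a stool. The seat top is 360 + 35 = 395 mm.


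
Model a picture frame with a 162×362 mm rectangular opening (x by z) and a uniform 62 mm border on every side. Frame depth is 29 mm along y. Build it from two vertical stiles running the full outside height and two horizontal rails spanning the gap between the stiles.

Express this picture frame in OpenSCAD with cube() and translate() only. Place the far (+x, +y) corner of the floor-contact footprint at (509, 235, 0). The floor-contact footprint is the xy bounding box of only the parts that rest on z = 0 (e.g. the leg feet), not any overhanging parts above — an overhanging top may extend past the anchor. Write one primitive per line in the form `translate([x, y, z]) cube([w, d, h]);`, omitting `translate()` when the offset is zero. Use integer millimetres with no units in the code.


translate([223, 206, 0]) cube([62, 29, 486]);
translate([447, 206, 0]) cube([62, 29, 486]);
translate([285, 206, 0]) cube([162, 29, 62]);
translate([285, 206, 424]) cube([162, 29, 62]);


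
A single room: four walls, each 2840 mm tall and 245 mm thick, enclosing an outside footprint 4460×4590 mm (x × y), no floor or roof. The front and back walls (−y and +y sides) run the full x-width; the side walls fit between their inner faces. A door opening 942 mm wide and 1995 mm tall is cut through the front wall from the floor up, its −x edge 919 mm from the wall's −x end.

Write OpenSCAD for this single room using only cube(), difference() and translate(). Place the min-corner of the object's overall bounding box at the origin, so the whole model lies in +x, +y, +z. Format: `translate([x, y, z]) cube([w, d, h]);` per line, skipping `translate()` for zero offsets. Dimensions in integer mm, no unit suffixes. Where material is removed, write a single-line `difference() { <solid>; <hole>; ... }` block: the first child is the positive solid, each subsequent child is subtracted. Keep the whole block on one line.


difference() { cube([4460, 245, 2840]); translate([919, 0, 0]) cube([942, 245, 1995]); }
translate([0, 4345, 0]) cube([4460, 245, 2840]);
translate([0, 245, 0]) cube([245, 4100, 2840]);
translate([4215, 245, 0]) cube([245, 4100, 2840]);


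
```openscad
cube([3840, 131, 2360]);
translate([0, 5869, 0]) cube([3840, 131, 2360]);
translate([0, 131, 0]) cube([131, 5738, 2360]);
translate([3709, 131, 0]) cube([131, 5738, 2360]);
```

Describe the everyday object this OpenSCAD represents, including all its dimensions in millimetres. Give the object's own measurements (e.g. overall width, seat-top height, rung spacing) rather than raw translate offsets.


The wall frame of a small rectangular building: four walls, each 2360 mm tall and 131 mm thick, enclosing a footprint 3840 mm (x) by 6000 mm (y) outside-to-outside, with no floor or roof. The front and back walls (the −y and +y sides) span the full width; the two side walls fit between them.


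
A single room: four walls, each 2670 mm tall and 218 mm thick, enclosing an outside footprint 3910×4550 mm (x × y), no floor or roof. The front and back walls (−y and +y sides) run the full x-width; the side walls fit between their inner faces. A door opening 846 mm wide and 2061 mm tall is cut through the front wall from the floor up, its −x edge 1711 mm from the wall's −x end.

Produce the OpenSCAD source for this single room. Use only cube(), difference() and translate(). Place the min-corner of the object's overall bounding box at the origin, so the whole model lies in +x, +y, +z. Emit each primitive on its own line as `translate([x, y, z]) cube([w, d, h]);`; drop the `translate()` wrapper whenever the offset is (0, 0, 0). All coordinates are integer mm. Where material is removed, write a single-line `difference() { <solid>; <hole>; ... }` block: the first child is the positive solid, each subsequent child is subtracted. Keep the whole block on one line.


difference() { cube([3910, 218, 2670]); translate([1711, 0, 0]) cube([846, 218, 2061]); }
translate([0, 4332, 0]) cube([3910, 218, 2670]);
translate([0, 218, 0]) cube([218, 4114, 2670]);
translate([3692, 218, 0]) cube([218, 4114, 2670]);


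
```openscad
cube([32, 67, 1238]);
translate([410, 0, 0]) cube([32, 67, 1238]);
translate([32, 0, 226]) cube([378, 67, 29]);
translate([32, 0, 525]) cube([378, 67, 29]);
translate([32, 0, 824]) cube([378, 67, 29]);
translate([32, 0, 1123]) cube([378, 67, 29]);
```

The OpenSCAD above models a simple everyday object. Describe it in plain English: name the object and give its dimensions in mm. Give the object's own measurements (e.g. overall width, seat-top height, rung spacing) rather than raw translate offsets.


A straight ladder. Two 32×67 mm vertical rails, 1238 mm tall, stand 442 mm apart (outside-to-outside) with their front faces coplanar on the −y side. 4 rungs, each 67 mm deep and 29 mm tall, span between the inner faces of the rails, front faces flush with the rails. The lowest rung's underside is at z = 226 mm and rungs are spaced 299 mm apart (underside to underside).


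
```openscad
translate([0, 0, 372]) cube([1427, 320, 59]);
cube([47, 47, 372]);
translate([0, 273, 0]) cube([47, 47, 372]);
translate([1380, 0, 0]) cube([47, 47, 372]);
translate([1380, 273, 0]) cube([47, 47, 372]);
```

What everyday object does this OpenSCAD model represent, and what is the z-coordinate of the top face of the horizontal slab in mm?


A bench. The seat-top height is 431 mm.

A long slab on four corner posts — a bench. The slab sits at z = 372 with thickness 59, so the top is 372 + 59 = 431 mm.
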